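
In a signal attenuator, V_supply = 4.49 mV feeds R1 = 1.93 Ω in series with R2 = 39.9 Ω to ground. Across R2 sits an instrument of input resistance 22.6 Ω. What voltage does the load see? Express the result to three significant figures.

First combine the lower leg with the load: R2 ‖ R_L = 14.43 Ω.
Then V_out = V_supply · R2'/(R1 + R2') = 4.49 × 14.43/16.36 = 3.960 mV.

V_out ≈ 3.96 mV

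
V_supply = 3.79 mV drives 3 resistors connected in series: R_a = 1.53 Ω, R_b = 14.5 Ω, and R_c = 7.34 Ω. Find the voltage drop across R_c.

Total series resistance ΣR = 1.53 + 14.5 + 7.34 = 23.37 Ω.
V = V_supply · R/ΣR = 3.79 × 0.3141 = 1.190 mV.

V ≈ 1.19 mV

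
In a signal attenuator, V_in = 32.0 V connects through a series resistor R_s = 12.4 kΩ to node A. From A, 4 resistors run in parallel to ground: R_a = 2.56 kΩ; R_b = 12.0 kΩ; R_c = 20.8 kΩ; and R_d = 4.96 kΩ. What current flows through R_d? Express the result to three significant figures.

Parallel bank: R_p = 1/(1/2.56 + 1/12.0 + 1/20.8 + 1/4.96) = 1.382 kΩ.
V_A by voltage divider: V_A = 32.0 × 1.382/(12.4 + 1.382) = 3.209 V.
Branch current I = V_A/R_d = 3.209/4.96 = 0.6469 mA.

I ≈ 0.647 mA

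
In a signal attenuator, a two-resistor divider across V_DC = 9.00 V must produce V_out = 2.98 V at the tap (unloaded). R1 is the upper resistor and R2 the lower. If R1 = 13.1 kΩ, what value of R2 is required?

The divider ratio is R2/(R1+R2) = 2.98/9.00 = 0.3311.
R2 = R1 · 0.3311/(1 − 0.3311) = 6.485 kΩ.

R2 ≈ 6.48 kΩ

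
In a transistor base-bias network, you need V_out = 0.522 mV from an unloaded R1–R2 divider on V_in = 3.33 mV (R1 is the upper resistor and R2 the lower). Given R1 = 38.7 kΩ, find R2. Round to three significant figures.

R2 ≈ 7.19 kΩ

V_out/V_in = R2/(R1+R2) = 0.1568.
So R2 = R1 · V_out/(V_in − V_out) = 38.7 × 0.522/(3.33 − 0.522) = 38.7 × 0.1859 = 7.194 kΩ.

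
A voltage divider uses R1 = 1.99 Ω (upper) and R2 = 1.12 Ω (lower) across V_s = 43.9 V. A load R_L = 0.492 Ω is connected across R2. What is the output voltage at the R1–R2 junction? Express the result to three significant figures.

First combine the lower leg with the load: R2 ‖ R_L = 0.3418 Ω.
Now apply the divider: V_out = 43.9 × 0.1466 = 6.436 V.

V_out ≈ 6.44 V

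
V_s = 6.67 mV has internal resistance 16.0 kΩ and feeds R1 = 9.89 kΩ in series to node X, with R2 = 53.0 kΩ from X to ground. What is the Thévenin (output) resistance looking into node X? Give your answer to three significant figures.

R1' = 16.0 + 9.89 = 25.89 kΩ (source resistance + R1).
With V_s suppressed (replaced by a short), R_th = R1' ‖ R2 = (25.89 × 53.0)/(25.89 + 53.0) = 17.39 kΩ.

R_th ≈ 17.4 kΩ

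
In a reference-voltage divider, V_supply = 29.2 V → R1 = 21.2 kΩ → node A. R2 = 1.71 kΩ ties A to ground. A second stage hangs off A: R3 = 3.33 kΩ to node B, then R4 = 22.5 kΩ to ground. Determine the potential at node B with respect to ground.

V_B ≈ 1.79 V

Looking into the second stage from A: R3 + R4 = 25.83 kΩ appears in parallel with R2.
R2 ‖ (R3+R4) = 1.604 kΩ.
So V_A = 29.2 × 0.07033 = 2.054 V.
V_B = V_A × 0.8711 = 1.789 V.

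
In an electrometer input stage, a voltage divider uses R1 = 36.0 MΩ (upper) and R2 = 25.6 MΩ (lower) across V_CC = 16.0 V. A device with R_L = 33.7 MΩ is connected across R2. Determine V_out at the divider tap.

V_out ≈ 4.60 V

R2 ‖ R_L = (25.6 × 33.7)/(25.6 + 33.7) = 14.55 MΩ.
Voltage divider with the loaded lower leg: V_out = 16.0 × 14.55/(36.0 + 14.55) = 16.0 × 0.2878 = 4.605 V.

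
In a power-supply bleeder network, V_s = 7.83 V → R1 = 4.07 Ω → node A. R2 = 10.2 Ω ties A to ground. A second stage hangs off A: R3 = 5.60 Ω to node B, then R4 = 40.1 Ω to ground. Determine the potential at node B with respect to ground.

V_B ≈ 4.62 V

Looking into the second stage from A: R3 + R4 = 45.70 Ω appears in parallel with R2.
R2 ‖ (R3+R4) = 8.339 Ω.
V_A = 7.83 × 8.339/(4.07 + 8.339) = 5.262 V.
Then the unloaded second divider: V_B = V_A × R4/(R3+R4) = 5.262 × 0.8775 = 4.617 V.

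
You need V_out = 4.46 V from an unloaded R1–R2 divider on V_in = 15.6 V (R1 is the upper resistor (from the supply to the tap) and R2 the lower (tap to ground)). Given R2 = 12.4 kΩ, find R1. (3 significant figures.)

V_out/V_in = R2/(R1+R2) = 0.2859.
So R1 = R2 · (V_in/V_out − 1) = 12.4 × (15.6/4.46 − 1) = 12.4 × 2.498 = 30.97 kΩ.

R1 ≈ 31.0 kΩ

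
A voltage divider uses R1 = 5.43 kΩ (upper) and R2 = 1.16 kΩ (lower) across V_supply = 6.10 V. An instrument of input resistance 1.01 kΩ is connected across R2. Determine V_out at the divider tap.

The load sits in parallel with R2, giving an effective lower resistance R2' = R2·R_L/(R2+R_L) = 0.5399 kΩ.
Now apply the divider: V_out = 6.10 × 0.09044 = 0.5517 V.
(Unloaded it would be 1.07 V; the load pulls it down.)

V_out ≈ 0.552 V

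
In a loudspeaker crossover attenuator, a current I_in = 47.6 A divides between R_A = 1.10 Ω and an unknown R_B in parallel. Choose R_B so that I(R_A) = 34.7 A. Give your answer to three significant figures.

Two-branch current divider: I_A = I_in · R_B/(R_A + R_B).
With f = 0.7290, R_B = R_A · f/(1−f) = 1.10 × 2.690 = 2.959 Ω.

R_B ≈ 2.96 Ω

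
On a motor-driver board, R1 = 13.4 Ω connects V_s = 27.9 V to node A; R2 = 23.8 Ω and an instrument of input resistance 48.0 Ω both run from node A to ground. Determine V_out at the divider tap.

V_out ≈ 15.1 V

The load sits in parallel with R2, giving an effective lower resistance R2' = R2·R_L/(R2+R_L) = 15.91 Ω.
Now apply the divider: V_out = 27.9 × 0.5428 = 15.15 V.
(Unloaded it would be 17.8 V; the load pulls it down.)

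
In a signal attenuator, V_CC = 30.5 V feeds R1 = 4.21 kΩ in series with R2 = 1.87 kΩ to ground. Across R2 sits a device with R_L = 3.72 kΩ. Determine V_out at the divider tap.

V_out ≈ 6.96 V

First combine the lower leg with the load: R2 ‖ R_L = 1.244 kΩ.
Then V_out = V_CC · R2'/(R1 + R2') = 30.5 × 1.244/5.454 = 6.959 V.
(Unloaded it would be 9.38 V; the load pulls it down.)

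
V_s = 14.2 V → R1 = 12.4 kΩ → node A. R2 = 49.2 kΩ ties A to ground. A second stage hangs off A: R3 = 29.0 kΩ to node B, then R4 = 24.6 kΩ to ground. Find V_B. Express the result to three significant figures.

V_B ≈ 4.39 V

Looking into the second stage from A: R3 + R4 = 53.60 kΩ appears in parallel with R2.
R2 ‖ (R3+R4) = 25.65 kΩ.
First divider: V_A = V_s · 25.65/(12.4 + 25.65) = 9.573 V.
Stage 2 is unloaded, so V_B = V_A · R4/(R3+R4) = 9.573 × 24.6/53.60 = 4.393 V.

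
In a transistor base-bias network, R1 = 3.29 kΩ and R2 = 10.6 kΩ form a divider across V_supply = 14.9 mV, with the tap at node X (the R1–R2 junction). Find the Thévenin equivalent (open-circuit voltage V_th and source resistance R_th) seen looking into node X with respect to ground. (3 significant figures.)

V_th ≈ 11.4 mV, R_th ≈ 2.51 kΩ

With X open, the divider is unloaded: V_th = 14.9 × 10.6/13.89 = 11.37 mV.
With V_supply suppressed (replaced by a short), R_th = R1 ‖ R2 = (3.290 × 10.6)/(3.290 + 10.6) = 2.511 kΩ.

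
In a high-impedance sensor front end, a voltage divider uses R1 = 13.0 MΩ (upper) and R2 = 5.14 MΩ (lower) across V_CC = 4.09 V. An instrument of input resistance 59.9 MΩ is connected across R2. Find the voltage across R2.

V_out ≈ 1.09 V

The load sits in parallel with R2, giving an effective lower resistance R2' = R2·R_L/(R2+R_L) = 4.734 MΩ.
Now apply the divider: V_out = 4.09 × 0.2669 = 1.092 V.
(Unloaded it would be 1.16 V; the load pulls it down.)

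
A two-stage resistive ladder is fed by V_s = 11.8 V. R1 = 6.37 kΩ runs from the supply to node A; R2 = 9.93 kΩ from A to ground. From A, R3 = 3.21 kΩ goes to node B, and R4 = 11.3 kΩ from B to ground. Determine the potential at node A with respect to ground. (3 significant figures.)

Looking into the second stage from A: R3 + R4 = 14.51 kΩ appears in parallel with R2.
R2 ‖ (R3+R4) = 5.895 kΩ.
First divider: V_A = V_s · 5.895/(6.37 + 5.895) = 5.672 V.

V_A ≈ 5.67 V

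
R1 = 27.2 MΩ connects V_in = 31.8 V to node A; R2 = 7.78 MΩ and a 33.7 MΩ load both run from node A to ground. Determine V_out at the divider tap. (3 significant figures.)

V_out ≈ 6.00 V

The load sits in parallel with R2, giving an effective lower resistance R2' = R2·R_L/(R2+R_L) = 6.321 MΩ.
Now apply the divider: V_out = 31.8 × 0.1886 = 5.996 V.
(Unloaded it would be 7.07 V; the load pulls it down.)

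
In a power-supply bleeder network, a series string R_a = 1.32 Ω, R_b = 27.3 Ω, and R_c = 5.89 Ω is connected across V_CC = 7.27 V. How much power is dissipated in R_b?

Series current I = V_CC/ΣR = 7.27/34.51 = 0.2107 A.
P(R_b) = I²·R_b = (0.2107)² × 27.3 = 1.212 W.

P ≈ 1.21 W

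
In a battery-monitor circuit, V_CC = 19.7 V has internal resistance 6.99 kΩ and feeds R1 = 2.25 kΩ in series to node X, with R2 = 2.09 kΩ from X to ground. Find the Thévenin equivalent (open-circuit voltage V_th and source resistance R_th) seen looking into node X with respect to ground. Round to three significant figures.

R1' = 6.99 + 2.25 = 9.240 kΩ (source resistance + R1).
V_th is the unloaded tap voltage: V_CC · R2/(R1'+R2) = 19.7 × 0.1845 = 3.634 V.
With V_CC suppressed (replaced by a short), R_th = R1' ‖ R2 = (9.240 × 2.09)/(9.240 + 2.09) = 1.704 kΩ.

V_th ≈ 3.63 V, R_th ≈ 1.70 kΩ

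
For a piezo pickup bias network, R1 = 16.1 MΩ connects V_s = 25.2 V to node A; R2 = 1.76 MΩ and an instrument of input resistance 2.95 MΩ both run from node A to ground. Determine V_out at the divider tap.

The load sits in parallel with R2, giving an effective lower resistance R2' = R2·R_L/(R2+R_L) = 1.102 MΩ.
Now apply the divider: V_out = 25.2 × 0.06408 = 1.615 V.

V_out ≈ 1.61 V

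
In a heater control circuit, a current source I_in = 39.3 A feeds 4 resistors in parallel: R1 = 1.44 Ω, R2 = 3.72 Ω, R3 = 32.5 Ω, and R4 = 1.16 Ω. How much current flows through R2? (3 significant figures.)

ΣG = 1/1.44 + 1/3.72 + 1/32.5 + 1/1.16 = 1.856.
By the current-divider rule, I = I_in · G_k/ΣG = 39.3 × 0.1448 = 5.692 A.

I ≈ 5.69 A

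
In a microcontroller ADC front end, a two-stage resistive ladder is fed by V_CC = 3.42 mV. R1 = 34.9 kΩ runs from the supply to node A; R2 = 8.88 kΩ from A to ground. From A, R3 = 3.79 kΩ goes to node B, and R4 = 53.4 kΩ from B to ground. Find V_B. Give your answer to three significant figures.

V_B ≈ 0.576 mV

Looking into the second stage from A: R3 + R4 = 57.19 kΩ appears in parallel with R2.
R2 ‖ (R3+R4) = 7.687 kΩ.
So V_A = 3.42 × 0.1805 = 0.6173 mV.
V_B = V_A × 0.9337 = 0.5764 mV.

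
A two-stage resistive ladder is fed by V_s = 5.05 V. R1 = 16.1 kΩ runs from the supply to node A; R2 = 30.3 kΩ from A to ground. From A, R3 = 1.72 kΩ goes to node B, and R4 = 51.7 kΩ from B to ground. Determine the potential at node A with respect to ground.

The second stage (R3 + R4 = 53.42 kΩ) loads node A in parallel with R2.
Effective lower resistance at A: R2 ‖ 53.42 = 19.33 kΩ.
First divider: V_A = V_s · 19.33/(16.1 + 19.33) = 2.755 V.

V_A ≈ 2.76 V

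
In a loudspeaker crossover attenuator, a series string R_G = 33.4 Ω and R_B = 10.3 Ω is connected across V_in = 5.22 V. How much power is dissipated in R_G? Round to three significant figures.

P ≈ 0.477 W

ΣR = 43.70 Ω → I = 5.22/43.70 = 0.1195 A.
V(R_G) = I·R = 3.990 V; P = V·I = 3.990 × 0.1195 = 0.4766 W.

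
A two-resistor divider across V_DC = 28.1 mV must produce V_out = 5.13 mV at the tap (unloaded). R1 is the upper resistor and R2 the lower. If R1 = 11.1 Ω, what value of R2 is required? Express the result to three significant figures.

R2 ≈ 2.48 Ω

V_out/V_DC = R2/(R1+R2) = 0.1826.
R2 = R1 · 0.1826/(1 − 0.1826) = 2.479 Ω.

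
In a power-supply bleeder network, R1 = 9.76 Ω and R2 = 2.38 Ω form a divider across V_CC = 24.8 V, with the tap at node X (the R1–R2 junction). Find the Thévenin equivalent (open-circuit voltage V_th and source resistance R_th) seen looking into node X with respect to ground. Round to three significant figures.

V_th is the unloaded tap voltage: V_CC · R2/(R1+R2) = 24.8 × 0.1960 = 4.862 V.
Zeroing V_CC shorts the top of R1 to ground, so R_th = R1 ‖ R2 = 1.913 Ω.

V_th ≈ 4.86 V, R_th ≈ 1.91 Ω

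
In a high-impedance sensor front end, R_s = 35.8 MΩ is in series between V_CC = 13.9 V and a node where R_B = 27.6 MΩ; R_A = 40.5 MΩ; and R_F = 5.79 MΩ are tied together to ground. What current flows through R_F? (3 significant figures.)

Equivalent of the parallel group: R_p = 4.280 MΩ.
V_A = 13.9 × 4.280/40.08 = 1.484 V.
Branch current I = V_A/R_F = 1.484/5.79 = 0.2564 µA.

I ≈ 0.256 µA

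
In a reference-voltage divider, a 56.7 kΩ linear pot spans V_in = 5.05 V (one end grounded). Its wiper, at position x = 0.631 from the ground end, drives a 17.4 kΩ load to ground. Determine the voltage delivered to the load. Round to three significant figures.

V_out ≈ 1.81 V

Lower segment x·R_p = 35.78 kΩ; upper segment (1−x)·R_p = 20.92 kΩ.
R_L loads the lower segment: effective lower R = 11.71 kΩ.
V_out = 5.05 × 11.71/(20.92 + 11.71) = 1.812 V.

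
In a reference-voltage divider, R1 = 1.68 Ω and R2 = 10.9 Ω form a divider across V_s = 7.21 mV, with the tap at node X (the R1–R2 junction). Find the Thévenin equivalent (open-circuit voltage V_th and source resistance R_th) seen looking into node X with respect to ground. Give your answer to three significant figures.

Open-circuit (no load on X): V_th = V_s · R2/(R1 + R2) = 7.21 × 10.9/(1.680 + 10.9) = 6.247 mV.
Zeroing V_s shorts the top of R1 to ground, so R_th = R1 ‖ R2 = 1.456 Ω.

V_th ≈ 6.25 mV, R_th ≈ 1.46 Ω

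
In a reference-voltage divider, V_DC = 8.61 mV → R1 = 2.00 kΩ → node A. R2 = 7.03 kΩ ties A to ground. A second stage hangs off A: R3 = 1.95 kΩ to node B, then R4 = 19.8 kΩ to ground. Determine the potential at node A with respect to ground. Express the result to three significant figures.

V_A ≈ 6.26 mV

Looking into the second stage from A: R3 + R4 = 21.75 kΩ appears in parallel with R2.
Effective lower resistance at A: R2 ‖ 21.75 = 5.313 kΩ.
V_A = 8.61 × 5.313/(2.00 + 5.313) = 6.255 mV.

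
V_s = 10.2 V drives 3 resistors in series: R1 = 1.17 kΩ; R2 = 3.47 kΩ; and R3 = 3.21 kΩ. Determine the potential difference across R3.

Total series resistance ΣR = 1.17 + 3.47 + 3.21 = 7.850 kΩ.
V = V_s · R/ΣR = 10.2 × 0.4089 = 4.171 V.

V ≈ 4.17 V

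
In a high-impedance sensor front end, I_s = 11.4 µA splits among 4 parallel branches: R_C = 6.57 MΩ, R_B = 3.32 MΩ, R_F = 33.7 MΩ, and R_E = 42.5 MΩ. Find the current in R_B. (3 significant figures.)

I ≈ 6.78 µA

Conductances: ΣG = 1/6.57 + 1/3.32 + 1/33.7 + 1/42.5 = 0.5066 (1/MΩ).
R_B takes the fraction G_k/ΣG = 0.3012/0.5066 = 0.5945, so I = 11.4 × 0.5945 = 6.778 µA.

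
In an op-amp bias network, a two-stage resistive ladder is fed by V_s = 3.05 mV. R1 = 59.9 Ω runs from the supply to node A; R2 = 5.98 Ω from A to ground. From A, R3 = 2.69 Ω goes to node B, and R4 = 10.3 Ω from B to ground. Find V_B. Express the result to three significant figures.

Looking into the second stage from A: R3 + R4 = 12.99 Ω appears in parallel with R2.
Effective lower resistance at A: R2 ‖ 12.99 = 4.095 Ω.
So V_A = 3.05 × 0.06399 = 0.1952 mV.
V_B = V_A × 0.7929 = 0.1547 mV.

V_B ≈ 0.155 mV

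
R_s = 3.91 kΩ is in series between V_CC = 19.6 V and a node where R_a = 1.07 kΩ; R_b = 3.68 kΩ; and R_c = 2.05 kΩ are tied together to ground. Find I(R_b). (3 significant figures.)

I ≈ 0.699 mA

Equivalent of the parallel group: R_p = 0.5903 kΩ.
Node voltage V_A = V_CC · R_p/(R_s + R_p) = 19.6 × 0.1312 = 2.571 V.
I(R_b) = V_A / R_b = 2.571/3.68 = 0.6986 mA.
(Equivalently: I_total = 4.355 mA, then current-divider fraction G_k/ΣG = 0.1604.)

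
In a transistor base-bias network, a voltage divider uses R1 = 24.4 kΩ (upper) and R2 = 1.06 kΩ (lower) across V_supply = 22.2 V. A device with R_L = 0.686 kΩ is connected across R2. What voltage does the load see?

V_out ≈ 0.373 V

R2 ‖ R_L = (1.06 × 0.686)/(1.06 + 0.686) = 0.4165 kΩ.
Then V_out = V_supply · R2'/(R1 + R2') = 22.2 × 0.4165/24.82 = 0.3726 V.
(Unloaded it would be 0.924 V; the load pulls it down.)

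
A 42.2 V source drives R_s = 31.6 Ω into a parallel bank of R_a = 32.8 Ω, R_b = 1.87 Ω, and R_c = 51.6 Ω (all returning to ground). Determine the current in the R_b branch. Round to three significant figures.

Combine the parallel branches: R_p = (1/32.8 + 1/1.87 + 1/51.6)⁻¹ = 1.710 Ω.
Node voltage V_A = V_in · R_p/(R_s + R_p) = 42.2 × 0.05135 = 2.167 V.
Branch current I = V_A/R_b = 2.167/1.87 = 1.159 A.
(Equivalently: I_total = 1.267 A, then current-divider fraction G_k/ΣG = 0.9147.)

I ≈ 1.16 A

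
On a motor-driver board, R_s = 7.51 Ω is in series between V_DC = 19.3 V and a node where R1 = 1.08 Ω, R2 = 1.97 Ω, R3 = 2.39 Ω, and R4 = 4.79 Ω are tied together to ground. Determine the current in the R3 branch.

Parallel bank: R_p = 1/(1/1.08 + 1/1.97 + 1/2.39 + 1/4.79) = 0.4853 Ω.
V_A by voltage divider: V_A = 19.3 × 0.4853/(7.51 + 0.4853) = 1.171 V.
I(R3) = V_A / R3 = 1.171/2.39 = 0.4901 A.

I ≈ 0.490 A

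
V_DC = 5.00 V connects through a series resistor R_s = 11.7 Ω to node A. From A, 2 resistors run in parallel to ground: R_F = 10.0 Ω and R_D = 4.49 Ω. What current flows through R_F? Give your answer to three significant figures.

Equivalent of the parallel group: R_p = 3.099 Ω.
Node voltage V_A = V_DC · R_p/(R_s + R_p) = 5.00 × 0.2094 = 1.047 V.
Branch current I = V_A/R_F = 1.047/10.0 = 0.1047 A.

I ≈ 0.105 A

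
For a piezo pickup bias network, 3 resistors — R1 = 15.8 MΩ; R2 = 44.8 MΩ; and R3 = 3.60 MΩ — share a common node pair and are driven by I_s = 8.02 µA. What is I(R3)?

I ≈ 6.13 µA

Conductances: ΣG = 1/15.8 + 1/44.8 + 1/3.60 = 0.3634 (1/MΩ).
By the current-divider rule, I = I_s · G_k/ΣG = 8.02 × 0.7644 = 6.131 µA.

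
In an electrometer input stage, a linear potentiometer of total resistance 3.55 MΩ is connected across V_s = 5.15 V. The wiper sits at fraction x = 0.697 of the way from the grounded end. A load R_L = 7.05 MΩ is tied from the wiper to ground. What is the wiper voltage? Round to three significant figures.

V_out ≈ 3.24 V

Split the track: R_lower = x·R_p = 2.474 MΩ, R_upper = (1−x)·R_p = 1.076 MΩ.
Lower segment in parallel with the load: 2.474 ‖ 7.05 = 1.832 MΩ.
V_out = 5.15 × 1.832/(1.076 + 1.832) = 3.245 V.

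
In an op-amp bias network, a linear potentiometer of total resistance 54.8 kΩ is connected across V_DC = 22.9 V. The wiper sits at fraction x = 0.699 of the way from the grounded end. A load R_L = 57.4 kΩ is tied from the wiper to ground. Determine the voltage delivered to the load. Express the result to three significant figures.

V_out ≈ 13.3 V

Split the track: R_lower = x·R_p = 38.31 kΩ, R_upper = (1−x)·R_p = 16.49 kΩ.
Lower segment in parallel with the load: 38.31 ‖ 57.4 = 22.97 kΩ.
V_out = 22.9 × 22.97/(16.49 + 22.97) = 13.33 V.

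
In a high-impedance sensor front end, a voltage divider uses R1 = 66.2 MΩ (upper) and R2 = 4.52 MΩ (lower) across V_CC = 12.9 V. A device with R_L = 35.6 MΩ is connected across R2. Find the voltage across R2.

V_out ≈ 0.737 V

First combine the lower leg with the load: R2 ‖ R_L = 4.011 MΩ.
Then V_out = V_CC · R2'/(R1 + R2') = 12.9 × 4.011/70.21 = 0.7369 V.
(Unloaded it would be 0.824 V; the load pulls it down.)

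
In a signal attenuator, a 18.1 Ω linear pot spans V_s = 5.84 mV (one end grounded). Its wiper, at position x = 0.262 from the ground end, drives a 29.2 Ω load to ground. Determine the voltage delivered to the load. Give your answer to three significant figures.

V_out ≈ 1.37 mV

Split the track: R_lower = x·R_p = 4.742 Ω, R_upper = (1−x)·R_p = 13.36 Ω.
R_L loads the lower segment: effective lower R = 4.080 Ω.
Then V_out = V_s · 4.080/(13.36 + 4.080) = 1.366 mV.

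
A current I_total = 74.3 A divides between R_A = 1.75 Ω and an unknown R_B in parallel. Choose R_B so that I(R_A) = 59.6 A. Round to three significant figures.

In a two-way split, I_A/I_total = R_B/(R_A + R_B).
59.6/74.3 = R_B/(R_A + R_B) → R_B = R_A · (0.8022)/(1 − 0.8022) = 1.75 × 4.054 = 7.095 Ω.

R_B ≈ 7.10 Ω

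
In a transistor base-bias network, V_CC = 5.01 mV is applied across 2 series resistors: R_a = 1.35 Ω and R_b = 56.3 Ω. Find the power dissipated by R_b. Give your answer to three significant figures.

P ≈ 0.425 µW

Series current I = V_CC/ΣR = 5.01/57.65 = 0.08690 mA.
P = I²R = 0.007552 × 56.3 = 0.4252 µW.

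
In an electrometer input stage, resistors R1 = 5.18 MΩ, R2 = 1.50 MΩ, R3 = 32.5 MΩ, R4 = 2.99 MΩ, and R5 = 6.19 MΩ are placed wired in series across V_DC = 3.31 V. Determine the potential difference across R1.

Total series resistance ΣR = 5.18 + 1.50 + 32.5 + 2.99 + 6.19 = 48.36 MΩ.
By the voltage-divider rule, V = 3.31 × 5.180/48.36 = 0.3545 V.

V ≈ 0.355 V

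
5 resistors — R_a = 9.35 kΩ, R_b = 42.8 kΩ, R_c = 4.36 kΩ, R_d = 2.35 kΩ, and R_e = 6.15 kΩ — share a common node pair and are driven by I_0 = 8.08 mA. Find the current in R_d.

ΣG = 1/9.35 + 1/42.8 + 1/4.36 + 1/2.35 + 1/6.15 = 0.9478.
Current divider: I(R_d) = I_0 · G_k/ΣG = 8.08 × (0.4255/0.9478) = 8.08 × 0.4490 = 3.628 mA.

I ≈ 3.63 mA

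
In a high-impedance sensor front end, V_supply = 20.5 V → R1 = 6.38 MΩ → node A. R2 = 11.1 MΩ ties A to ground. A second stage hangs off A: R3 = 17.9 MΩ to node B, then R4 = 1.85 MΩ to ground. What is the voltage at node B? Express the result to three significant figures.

Looking into the second stage from A: R3 + R4 = 19.75 MΩ appears in parallel with R2.
Effective lower resistance at A: R2 ‖ 19.75 = 7.106 MΩ.
First divider: V_A = V_supply · 7.106/(6.38 + 7.106) = 10.80 V.
V_B = V_A × 0.09367 = 1.012 V.

V_B ≈ 1.01 V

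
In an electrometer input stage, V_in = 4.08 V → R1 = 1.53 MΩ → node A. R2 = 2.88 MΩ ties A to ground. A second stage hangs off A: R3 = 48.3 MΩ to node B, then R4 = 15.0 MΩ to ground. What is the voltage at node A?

The second stage (R3 + R4 = 63.30 MΩ) loads node A in parallel with R2.
R2 ‖ (R3+R4) = 2.755 MΩ.
V_A = 4.08 × 2.755/(1.53 + 2.755) = 2.623 V.

V_A ≈ 2.62 V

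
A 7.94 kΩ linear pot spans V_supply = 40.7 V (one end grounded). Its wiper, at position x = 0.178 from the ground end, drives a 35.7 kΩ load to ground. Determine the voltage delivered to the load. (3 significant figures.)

V_out ≈ 7.02 V

The pot divides into 6.527 kΩ above the wiper and 1.413 kΩ below.
Lower segment in parallel with the load: 1.413 ‖ 35.7 = 1.359 kΩ.
Loaded-divider output: V_out = 40.7 × 0.1724 = 7.016 V.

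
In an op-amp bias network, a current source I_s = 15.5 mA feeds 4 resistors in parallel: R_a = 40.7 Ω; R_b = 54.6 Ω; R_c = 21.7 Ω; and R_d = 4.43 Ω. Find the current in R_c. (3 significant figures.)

Conductances: ΣG = 1/40.7 + 1/54.6 + 1/21.7 + 1/4.43 = 0.3147 (1/Ω).
By the current-divider rule, I = I_s · G_k/ΣG = 15.5 × 0.1464 = 2.270 mA.

I ≈ 2.27 mA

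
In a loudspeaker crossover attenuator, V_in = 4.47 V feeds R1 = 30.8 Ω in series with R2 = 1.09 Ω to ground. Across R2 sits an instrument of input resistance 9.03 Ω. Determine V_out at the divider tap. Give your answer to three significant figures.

V_out ≈ 0.137 V

The load sits in parallel with R2, giving an effective lower resistance R2' = R2·R_L/(R2+R_L) = 0.9726 Ω.
Now apply the divider: V_out = 4.47 × 0.03061 = 0.1368 V.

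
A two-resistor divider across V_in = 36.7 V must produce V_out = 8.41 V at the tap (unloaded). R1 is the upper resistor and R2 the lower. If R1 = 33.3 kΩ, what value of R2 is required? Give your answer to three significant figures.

V_out/V_in = R2/(R1+R2) = 0.2292.
R2 = R1 · 0.2292/(1 − 0.2292) = 9.899 kΩ.

R2 ≈ 9.90 kΩ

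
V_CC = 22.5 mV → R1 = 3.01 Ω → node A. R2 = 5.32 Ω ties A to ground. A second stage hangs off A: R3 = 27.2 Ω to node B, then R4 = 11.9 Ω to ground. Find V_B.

V_B ≈ 4.17 mV

Node A sees R2 in parallel with the series input of stage 2, R3 + R4 = 39.10 Ω.
Effective lower resistance at A: R2 ‖ 39.10 = 4.683 Ω.
First divider: V_A = V_CC · 4.683/(3.01 + 4.683) = 13.70 mV.
V_B = V_A × 0.3043 = 4.168 mV.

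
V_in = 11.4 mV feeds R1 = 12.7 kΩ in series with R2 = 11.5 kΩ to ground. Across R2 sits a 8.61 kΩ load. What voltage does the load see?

V_out ≈ 3.18 mV

First combine the lower leg with the load: R2 ‖ R_L = 4.924 kΩ.
Now apply the divider: V_out = 11.4 × 0.2794 = 3.185 mV.
(Unloaded it would be 5.42 mV; the load pulls it down.)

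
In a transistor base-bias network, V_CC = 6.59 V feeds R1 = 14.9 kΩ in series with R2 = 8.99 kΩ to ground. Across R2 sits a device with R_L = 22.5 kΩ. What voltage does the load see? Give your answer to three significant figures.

First combine the lower leg with the load: R2 ‖ R_L = 6.423 kΩ.
Voltage divider with the loaded lower leg: V_out = 6.59 × 6.423/(14.9 + 6.423) = 6.59 × 0.3012 = 1.985 V.

V_out ≈ 1.99 V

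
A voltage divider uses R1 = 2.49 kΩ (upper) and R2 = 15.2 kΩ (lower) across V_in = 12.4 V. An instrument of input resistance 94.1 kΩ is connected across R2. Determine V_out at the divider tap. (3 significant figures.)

First combine the lower leg with the load: R2 ‖ R_L = 13.09 kΩ.
Now apply the divider: V_out = 12.4 × 0.8401 = 10.42 V.

V_out ≈ 10.4 V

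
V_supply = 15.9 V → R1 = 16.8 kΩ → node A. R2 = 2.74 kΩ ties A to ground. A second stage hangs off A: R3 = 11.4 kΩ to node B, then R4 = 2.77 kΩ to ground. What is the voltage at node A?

V_A ≈ 1.91 V

Node A sees R2 in parallel with the series input of stage 2, R3 + R4 = 14.17 kΩ.
R2 ‖ (R3+R4) = 2.296 kΩ.
V_A = 15.9 × 2.296/(16.8 + 2.296) = 1.912 V.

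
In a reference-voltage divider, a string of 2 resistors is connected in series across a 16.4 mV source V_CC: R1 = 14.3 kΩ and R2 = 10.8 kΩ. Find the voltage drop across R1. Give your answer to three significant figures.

Total series resistance ΣR = 14.3 + 10.8 = 25.10 kΩ.
By the voltage-divider rule, V = 16.4 × 14.30/25.10 = 9.343 mV.

V ≈ 9.34 mV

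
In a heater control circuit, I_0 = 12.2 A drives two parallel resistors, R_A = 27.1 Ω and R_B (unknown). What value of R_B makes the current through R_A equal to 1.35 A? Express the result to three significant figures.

R_B ≈ 3.37 Ω

The fraction through R_A equals R_B/(R_A+R_B).
With f = 0.1107, R_B = R_A · f/(1−f) = 27.1 × 0.1244 = 3.372 Ω.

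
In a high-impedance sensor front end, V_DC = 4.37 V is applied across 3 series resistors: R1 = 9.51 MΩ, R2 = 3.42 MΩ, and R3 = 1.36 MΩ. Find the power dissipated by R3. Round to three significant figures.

The common current is I = 4.37/14.29 = 0.3058 µA.
P(R3) = I²·R3 = (0.3058)² × 1.36 = 0.1272 µW.

P ≈ 0.127 µW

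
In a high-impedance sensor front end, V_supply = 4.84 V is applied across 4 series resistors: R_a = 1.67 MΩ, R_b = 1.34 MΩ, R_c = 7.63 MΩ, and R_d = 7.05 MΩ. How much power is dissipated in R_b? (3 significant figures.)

ΣR = 17.69 MΩ → I = 4.84/17.69 = 0.2736 µA.
P(R_b) = I²·R_b = (0.2736)² × 1.34 = 0.1003 µW.

P ≈ 0.100 µW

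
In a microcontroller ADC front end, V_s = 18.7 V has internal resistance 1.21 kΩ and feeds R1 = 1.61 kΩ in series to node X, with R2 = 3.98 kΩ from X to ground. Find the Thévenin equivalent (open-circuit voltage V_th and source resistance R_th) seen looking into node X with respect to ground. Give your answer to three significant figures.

R1' = 1.21 + 1.61 = 2.820 kΩ (source resistance + R1).
Open-circuit (no load on X): V_th = V_s · R2/(R1' + R2) = 18.7 × 3.98/(2.820 + 3.98) = 10.94 V.
With V_s suppressed (replaced by a short), R_th = R1' ‖ R2 = (2.820 × 3.98)/(2.820 + 3.98) = 1.651 kΩ.

V_th ≈ 10.9 V, R_th ≈ 1.65 kΩ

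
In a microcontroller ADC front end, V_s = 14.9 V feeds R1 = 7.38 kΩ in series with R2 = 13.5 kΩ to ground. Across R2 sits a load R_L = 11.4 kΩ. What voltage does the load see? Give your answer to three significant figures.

First combine the lower leg with the load: R2 ‖ R_L = 6.181 kΩ.
Then V_out = V_s · R2'/(R1 + R2') = 14.9 × 6.181/13.56 = 6.791 V.

V_out ≈ 6.79 V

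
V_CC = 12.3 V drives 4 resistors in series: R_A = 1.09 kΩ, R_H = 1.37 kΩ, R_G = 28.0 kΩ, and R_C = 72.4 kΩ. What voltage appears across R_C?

Total series resistance ΣR = 1.09 + 1.37 + 28.0 + 72.4 = 102.9 kΩ.
V = V_CC · R/ΣR = 12.3 × 0.7039 = 8.658 V.

V ≈ 8.66 V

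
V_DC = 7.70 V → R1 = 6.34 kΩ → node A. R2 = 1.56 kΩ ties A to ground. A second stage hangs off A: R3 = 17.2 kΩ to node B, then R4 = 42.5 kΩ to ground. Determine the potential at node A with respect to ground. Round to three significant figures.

Node A sees R2 in parallel with the series input of stage 2, R3 + R4 = 59.70 kΩ.
Effective lower resistance at A: R2 ‖ 59.70 = 1.520 kΩ.
V_A = 7.70 × 1.520/(6.34 + 1.520) = 1.489 V.

V_A ≈ 1.49 V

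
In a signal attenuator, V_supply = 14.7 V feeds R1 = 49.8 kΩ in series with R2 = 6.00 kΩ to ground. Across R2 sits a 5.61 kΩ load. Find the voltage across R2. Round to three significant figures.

The load sits in parallel with R2, giving an effective lower resistance R2' = R2·R_L/(R2+R_L) = 2.899 kΩ.
Now apply the divider: V_out = 14.7 × 0.05501 = 0.8087 V.

V_out ≈ 0.809 V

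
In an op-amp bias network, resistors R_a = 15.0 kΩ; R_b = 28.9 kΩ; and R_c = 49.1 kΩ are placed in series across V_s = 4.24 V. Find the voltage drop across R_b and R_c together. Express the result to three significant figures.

V ≈ 3.56 V

ΣR = 15.0 + 28.9 + 49.1 = 93.00 kΩ.
R_{R_b..R_c} = 28.9 + 49.1 = 78.00 kΩ.
Voltage divider: V = V_s · (78.00 / 93.00) = 4.24 × 0.8387 = 3.556 V.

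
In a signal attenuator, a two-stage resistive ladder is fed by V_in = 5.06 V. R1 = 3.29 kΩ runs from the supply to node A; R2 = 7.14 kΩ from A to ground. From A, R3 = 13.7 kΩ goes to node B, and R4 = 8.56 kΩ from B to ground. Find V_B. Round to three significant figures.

V_B ≈ 1.21 V

The second stage (R3 + R4 = 22.26 kΩ) loads node A in parallel with R2.
R2 ‖ (R3+R4) = 5.406 kΩ.
First divider: V_A = V_in · 5.406/(3.29 + 5.406) = 3.146 V.
Stage 2 is unloaded, so V_B = V_A · R4/(R3+R4) = 3.146 × 8.56/22.26 = 1.210 V.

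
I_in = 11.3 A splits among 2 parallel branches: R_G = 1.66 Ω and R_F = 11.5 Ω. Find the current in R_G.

I ≈ 9.87 A

Two-branch current divider: I_k = I_in · R_other/(R_1 + R_2).
So I = 11.3 × 11.5/13.16 = 9.875 A.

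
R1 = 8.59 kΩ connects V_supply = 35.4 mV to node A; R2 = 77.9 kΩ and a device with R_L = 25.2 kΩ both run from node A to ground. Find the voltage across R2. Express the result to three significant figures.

V_out ≈ 24.4 mV

First combine the lower leg with the load: R2 ‖ R_L = 19.04 kΩ.
Now apply the divider: V_out = 35.4 × 0.6891 = 24.39 mV.
(Unloaded it would be 31.9 mV; the load pulls it down.)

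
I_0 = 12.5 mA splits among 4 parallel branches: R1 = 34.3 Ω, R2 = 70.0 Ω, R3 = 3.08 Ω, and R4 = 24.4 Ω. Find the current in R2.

I ≈ 0.436 mA

ΣG = 1/34.3 + 1/70.0 + 1/3.08 + 1/24.4 = 0.4091.
By the current-divider rule, I = I_0 · G_k/ΣG = 12.5 × 0.03492 = 0.4365 mA.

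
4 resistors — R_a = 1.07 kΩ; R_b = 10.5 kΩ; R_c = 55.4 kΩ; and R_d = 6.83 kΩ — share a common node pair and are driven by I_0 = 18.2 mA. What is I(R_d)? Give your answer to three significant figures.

I ≈ 2.23 mA

Total conductance ΣG = 1/1.07 + 1/10.5 + 1/55.4 + 1/6.83 = 1.194 (units of 1/kΩ).
Current divider: I(R_d) = I_0 · G_k/ΣG = 18.2 × (0.1464/1.194) = 18.2 × 0.1226 = 2.231 mA.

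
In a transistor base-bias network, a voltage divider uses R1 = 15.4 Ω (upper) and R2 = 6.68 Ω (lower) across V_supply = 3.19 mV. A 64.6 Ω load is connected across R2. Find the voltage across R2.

R2 ‖ R_L = (6.68 × 64.6)/(6.68 + 64.6) = 6.054 Ω.
Voltage divider with the loaded lower leg: V_out = 3.19 × 6.054/(15.4 + 6.054) = 3.19 × 0.2822 = 0.9002 mV.

V_out ≈ 0.900 mV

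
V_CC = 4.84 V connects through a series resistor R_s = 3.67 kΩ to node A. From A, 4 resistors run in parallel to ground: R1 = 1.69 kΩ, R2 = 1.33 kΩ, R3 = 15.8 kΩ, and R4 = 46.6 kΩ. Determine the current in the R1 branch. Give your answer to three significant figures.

Equivalent of the parallel group: R_p = 0.7001 kΩ.
V_A by voltage divider: V_A = 4.84 × 0.7001/(3.67 + 0.7001) = 0.7754 V.
I(R1) = V_A / R1 = 0.7754/1.69 = 0.4588 mA.
(Equivalently: I_total = 1.108 mA, then current-divider fraction G_k/ΣG = 0.4143.)

I ≈ 0.459 mA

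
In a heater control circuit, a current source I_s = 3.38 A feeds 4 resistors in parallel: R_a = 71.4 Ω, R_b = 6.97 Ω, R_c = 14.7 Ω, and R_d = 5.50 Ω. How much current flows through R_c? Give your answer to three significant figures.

Total conductance ΣG = 1/71.4 + 1/6.97 + 1/14.7 + 1/5.50 = 0.4073 (units of 1/Ω).
Current divider: I(R_c) = I_s · G_k/ΣG = 3.38 × (0.06803/0.4073) = 3.38 × 0.1670 = 0.5645 A.

I ≈ 0.564 A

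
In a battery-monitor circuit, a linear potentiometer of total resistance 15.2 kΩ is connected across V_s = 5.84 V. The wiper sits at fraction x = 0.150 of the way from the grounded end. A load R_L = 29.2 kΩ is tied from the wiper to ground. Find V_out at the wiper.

The pot divides into 12.92 kΩ above the wiper and 2.280 kΩ below.
R_L loads the lower segment: effective lower R = 2.115 kΩ.
Loaded-divider output: V_out = 5.84 × 0.1407 = 0.8215 V.

V_out ≈ 0.821 V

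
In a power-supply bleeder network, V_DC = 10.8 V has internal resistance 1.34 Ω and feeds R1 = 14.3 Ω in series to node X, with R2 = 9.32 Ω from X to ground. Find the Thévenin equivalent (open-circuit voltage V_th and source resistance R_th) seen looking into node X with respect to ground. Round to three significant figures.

V_th ≈ 4.03 V, R_th ≈ 5.84 Ω

R1' = 1.34 + 14.3 = 15.64 Ω (source resistance + R1).
With X open, the divider is unloaded: V_th = 10.8 × 9.32/24.96 = 4.033 V.
Zeroing V_DC shorts the top of R1' to ground, so R_th = R1' ‖ R2 = 5.840 Ω.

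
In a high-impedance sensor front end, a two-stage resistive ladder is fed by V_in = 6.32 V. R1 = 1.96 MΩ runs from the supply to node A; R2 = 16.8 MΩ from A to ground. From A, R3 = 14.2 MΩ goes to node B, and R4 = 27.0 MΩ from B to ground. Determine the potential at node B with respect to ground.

V_B ≈ 3.56 V

Node A sees R2 in parallel with the series input of stage 2, R3 + R4 = 41.20 MΩ.
Effective lower resistance at A: R2 ‖ 41.20 = 11.93 MΩ.
So V_A = 6.32 × 0.8589 = 5.428 V.
Stage 2 is unloaded, so V_B = V_A · R4/(R3+R4) = 5.428 × 27.0/41.20 = 3.557 V.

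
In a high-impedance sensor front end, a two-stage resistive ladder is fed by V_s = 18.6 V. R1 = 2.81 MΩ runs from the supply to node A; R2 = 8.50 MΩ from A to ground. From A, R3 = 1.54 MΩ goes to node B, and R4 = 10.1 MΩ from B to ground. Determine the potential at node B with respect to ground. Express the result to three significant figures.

V_B ≈ 10.3 V

The second stage (R3 + R4 = 11.64 MΩ) loads node A in parallel with R2.
Effective lower resistance at A: R2 ‖ 11.64 = 4.913 MΩ.
V_A = 18.6 × 4.913/(2.81 + 4.913) = 11.83 V.
Then the unloaded second divider: V_B = V_A × R4/(R3+R4) = 11.83 × 0.8677 = 10.27 V.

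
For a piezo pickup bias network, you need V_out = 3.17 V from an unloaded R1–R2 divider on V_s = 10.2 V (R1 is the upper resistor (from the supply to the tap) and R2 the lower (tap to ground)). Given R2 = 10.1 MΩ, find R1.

R1 ≈ 22.4 MΩ

V_out/V_s = R2/(R1+R2) = 0.3108.
So R1 = R2 · (V_s/V_out − 1) = 10.1 × (10.2/3.17 − 1) = 10.1 × 2.218 = 22.40 MΩ.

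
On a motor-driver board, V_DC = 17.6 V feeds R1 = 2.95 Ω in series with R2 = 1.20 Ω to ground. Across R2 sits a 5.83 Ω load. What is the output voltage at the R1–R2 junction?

R2 ‖ R_L = (1.20 × 5.83)/(1.20 + 5.83) = 0.9952 Ω.
Voltage divider with the loaded lower leg: V_out = 17.6 × 0.9952/(2.95 + 0.9952) = 17.6 × 0.2522 = 4.440 V.

V_out ≈ 4.44 V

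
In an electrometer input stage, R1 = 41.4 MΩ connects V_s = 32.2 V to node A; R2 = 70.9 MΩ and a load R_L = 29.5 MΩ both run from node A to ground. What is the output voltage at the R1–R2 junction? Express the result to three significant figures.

First combine the lower leg with the load: R2 ‖ R_L = 20.83 MΩ.
Voltage divider with the loaded lower leg: V_out = 32.2 × 20.83/(41.4 + 20.83) = 32.2 × 0.3347 = 10.78 V.

V_out ≈ 10.8 V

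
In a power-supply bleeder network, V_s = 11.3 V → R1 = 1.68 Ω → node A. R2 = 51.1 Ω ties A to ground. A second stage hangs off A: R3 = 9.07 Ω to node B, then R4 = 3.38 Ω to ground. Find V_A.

V_A ≈ 9.68 V

The second stage (R3 + R4 = 12.45 Ω) loads node A in parallel with R2.
R2 ‖ (R3+R4) = 10.01 Ω.
V_A = 11.3 × 10.01/(1.68 + 10.01) = 9.676 V.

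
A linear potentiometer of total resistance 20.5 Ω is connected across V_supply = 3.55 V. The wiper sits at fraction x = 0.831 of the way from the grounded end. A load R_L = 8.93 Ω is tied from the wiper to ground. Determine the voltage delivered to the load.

V_out ≈ 2.23 V

The pot divides into 3.465 Ω above the wiper and 17.04 Ω below.
R_L loads the lower segment: effective lower R = 5.859 Ω.
Then V_out = V_supply · 5.859/(3.465 + 5.859) = 2.231 V.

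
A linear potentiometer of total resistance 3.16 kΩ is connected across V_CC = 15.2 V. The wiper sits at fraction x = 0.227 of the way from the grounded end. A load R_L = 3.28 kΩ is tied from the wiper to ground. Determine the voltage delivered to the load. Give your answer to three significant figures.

V_out ≈ 2.95 V

Lower segment x·R_p = 0.7173 kΩ; upper segment (1−x)·R_p = 2.443 kΩ.
R_L loads the lower segment: effective lower R = 0.5886 kΩ.
Loaded-divider output: V_out = 15.2 × 0.1942 = 2.951 V.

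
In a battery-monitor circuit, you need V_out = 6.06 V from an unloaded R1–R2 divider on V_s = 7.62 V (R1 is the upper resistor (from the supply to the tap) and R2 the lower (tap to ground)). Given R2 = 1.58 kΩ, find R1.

Required fraction k = V_out/V_s = 0.7953.
So R1 = R2 · (V_s/V_out − 1) = 1.58 × (7.62/6.06 − 1) = 1.58 × 0.2574 = 0.4067 kΩ.

R1 ≈ 0.407 kΩ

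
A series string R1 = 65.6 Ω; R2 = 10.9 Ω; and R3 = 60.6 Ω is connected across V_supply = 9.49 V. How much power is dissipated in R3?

Series current I = V_supply/ΣR = 9.49/137.1 = 0.06922 A.
V(R3) = I·R = 4.195 V; P = V·I = 4.195 × 0.06922 = 0.2904 W.

P ≈ 0.290 W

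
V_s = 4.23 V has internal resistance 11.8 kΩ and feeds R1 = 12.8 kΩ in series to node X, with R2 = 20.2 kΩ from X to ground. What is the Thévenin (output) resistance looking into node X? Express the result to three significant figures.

R_th ≈ 11.1 kΩ

R1' = 11.8 + 12.8 = 24.60 kΩ (source resistance + R1).
With V_s suppressed (replaced by a short), R_th = R1' ‖ R2 = (24.60 × 20.2)/(24.60 + 20.2) = 11.09 kΩ.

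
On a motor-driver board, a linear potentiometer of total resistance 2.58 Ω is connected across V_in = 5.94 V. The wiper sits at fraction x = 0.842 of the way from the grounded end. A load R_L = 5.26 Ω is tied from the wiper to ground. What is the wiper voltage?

Lower segment x·R_p = 2.172 Ω; upper segment (1−x)·R_p = 0.4076 Ω.
(x·R_p) ‖ R_L = 1.537 Ω.
Loaded-divider output: V_out = 5.94 × 0.7904 = 4.695 V.
(Unloaded: V_out = x·V_in = 5.00 V.)

V_out ≈ 4.70 V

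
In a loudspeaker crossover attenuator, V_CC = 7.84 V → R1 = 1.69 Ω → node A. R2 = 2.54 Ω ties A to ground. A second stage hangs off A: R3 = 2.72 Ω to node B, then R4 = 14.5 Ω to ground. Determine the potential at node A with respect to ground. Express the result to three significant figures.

V_A ≈ 4.45 V

Node A sees R2 in parallel with the series input of stage 2, R3 + R4 = 17.22 Ω.
R2 ‖ (R3+R4) = 2.214 Ω.
V_A = 7.84 × 2.214/(1.69 + 2.214) = 4.446 V.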